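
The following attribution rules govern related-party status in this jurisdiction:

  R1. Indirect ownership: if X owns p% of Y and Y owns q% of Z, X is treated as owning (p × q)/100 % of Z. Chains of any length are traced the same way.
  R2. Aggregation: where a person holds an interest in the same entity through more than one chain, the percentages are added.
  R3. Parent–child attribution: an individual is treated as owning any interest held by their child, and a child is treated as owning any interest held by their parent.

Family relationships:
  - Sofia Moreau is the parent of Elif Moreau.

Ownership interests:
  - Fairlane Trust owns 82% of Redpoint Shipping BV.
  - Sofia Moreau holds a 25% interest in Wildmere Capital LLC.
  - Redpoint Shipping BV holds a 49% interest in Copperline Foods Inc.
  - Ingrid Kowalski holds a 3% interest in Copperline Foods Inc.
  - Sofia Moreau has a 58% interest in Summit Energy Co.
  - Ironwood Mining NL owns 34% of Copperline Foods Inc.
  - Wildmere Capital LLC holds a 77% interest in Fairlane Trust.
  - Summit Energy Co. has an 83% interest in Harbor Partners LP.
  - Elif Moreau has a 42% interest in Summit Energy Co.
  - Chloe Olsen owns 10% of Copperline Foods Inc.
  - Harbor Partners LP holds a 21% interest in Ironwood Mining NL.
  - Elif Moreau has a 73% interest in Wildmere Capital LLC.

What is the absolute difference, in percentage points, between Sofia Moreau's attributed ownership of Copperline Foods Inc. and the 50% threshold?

13.753972

By parent–child attribution (R3), Sofia Moreau is treated as also owning Elif Moreau's interest in Wildmere Capital LLC, giving 25% + 73% = 98%.
By parent–child attribution (R3), Sofia Moreau is treated as also owning Elif Moreau's interest in Summit Energy Co, giving 58% + 42% = 100%.
Chain via Wildmere Capital LLC → Fairlane Trust → Redpoint Shipping BV (R1): 98% × 77% × 82% × 49% = 30.319828% of Copperline Foods Inc.
Chain via Summit Energy Co. → Harbor Partners LP → Ironwood Mining NL (R1): 100% × 83% × 21% × 34% = 5.9262% of Copperline Foods Inc.
Aggregating (R2): 30.319828% + 5.9262% = 36.246028%.
36.246028% falls short of the 50% threshold by 13.753972 percentage points.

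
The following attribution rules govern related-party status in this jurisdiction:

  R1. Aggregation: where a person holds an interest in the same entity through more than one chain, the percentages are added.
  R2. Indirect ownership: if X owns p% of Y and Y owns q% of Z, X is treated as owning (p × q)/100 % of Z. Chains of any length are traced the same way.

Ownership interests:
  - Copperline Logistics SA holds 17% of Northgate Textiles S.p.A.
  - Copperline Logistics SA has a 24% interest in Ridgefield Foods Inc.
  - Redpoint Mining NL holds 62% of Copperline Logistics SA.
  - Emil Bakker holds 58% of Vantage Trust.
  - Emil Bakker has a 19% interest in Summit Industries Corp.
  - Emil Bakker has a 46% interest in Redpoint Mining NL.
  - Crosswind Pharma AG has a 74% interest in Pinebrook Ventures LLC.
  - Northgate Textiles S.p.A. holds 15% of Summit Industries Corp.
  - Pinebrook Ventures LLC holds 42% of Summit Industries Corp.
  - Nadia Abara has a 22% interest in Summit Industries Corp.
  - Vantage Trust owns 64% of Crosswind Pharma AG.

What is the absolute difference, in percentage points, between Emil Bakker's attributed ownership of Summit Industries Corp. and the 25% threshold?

Chain via Vantage Trust → Crosswind Pharma AG → Pinebrook Ventures LLC (R2): 58% × 64% × 74% × 42% = 11.536896% of Summit Industries Corp.
Chain via Redpoint Mining NL → Copperline Logistics SA → Northgate Textiles S.p.A. (R2): 46% × 62% × 17% × 15% = 0.72726% of Summit Industries Corp.
Direct interest in Summit Industries Corp: 19%.
Aggregating (R1): 11.536896% + 0.72726% + 19% = 31.264156%.
31.264156% exceeds the 25% threshold by 6.264156 percentage points.

6.264156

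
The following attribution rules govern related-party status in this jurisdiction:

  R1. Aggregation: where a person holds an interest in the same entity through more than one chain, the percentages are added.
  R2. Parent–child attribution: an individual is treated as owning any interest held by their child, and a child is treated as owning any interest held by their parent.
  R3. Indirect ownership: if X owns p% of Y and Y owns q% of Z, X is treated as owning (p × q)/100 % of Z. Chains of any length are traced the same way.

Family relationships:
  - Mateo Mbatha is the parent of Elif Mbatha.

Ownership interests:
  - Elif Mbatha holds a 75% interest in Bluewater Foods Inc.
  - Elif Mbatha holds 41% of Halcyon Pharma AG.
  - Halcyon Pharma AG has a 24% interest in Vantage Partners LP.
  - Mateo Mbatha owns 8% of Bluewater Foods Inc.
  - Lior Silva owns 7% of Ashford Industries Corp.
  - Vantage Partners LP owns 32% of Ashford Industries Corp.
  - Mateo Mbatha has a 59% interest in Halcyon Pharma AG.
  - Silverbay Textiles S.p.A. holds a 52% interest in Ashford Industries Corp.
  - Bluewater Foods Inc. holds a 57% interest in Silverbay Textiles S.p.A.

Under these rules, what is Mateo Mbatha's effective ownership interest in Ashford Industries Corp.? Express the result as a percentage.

32.2812%

By parent–child attribution (R2), Mateo Mbatha is treated as also owning Elif Mbatha's interest in Bluewater Foods Inc, giving 8% + 75% = 83%.
By parent–child attribution (R2), Mateo Mbatha is treated as also owning Elif Mbatha's interest in Halcyon Pharma AG, giving 59% + 41% = 100%.
Chain via Bluewater Foods Inc. → Silverbay Textiles S.p.A. (R3): 83% × 57% × 52% = 24.6012% of Ashford Industries Corp.
Chain via Halcyon Pharma AG → Vantage Partners LP (R3): 100% × 24% × 32% = 7.68% of Ashford Industries Corp.
Aggregating (R1): 24.6012% + 7.68% = 32.2812%.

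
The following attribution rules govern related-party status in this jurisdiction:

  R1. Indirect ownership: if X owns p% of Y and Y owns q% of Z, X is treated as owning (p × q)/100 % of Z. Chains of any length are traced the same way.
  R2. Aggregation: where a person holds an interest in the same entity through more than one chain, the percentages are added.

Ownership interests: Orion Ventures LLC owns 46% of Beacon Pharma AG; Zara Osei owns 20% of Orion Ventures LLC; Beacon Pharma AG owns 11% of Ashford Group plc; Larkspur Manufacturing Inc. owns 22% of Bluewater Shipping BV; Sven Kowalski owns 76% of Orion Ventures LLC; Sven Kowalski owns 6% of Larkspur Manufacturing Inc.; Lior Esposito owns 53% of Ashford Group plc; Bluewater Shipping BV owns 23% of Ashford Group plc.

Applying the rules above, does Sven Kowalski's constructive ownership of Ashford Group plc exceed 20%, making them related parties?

Chain via Larkspur Manufacturing Inc. → Bluewater Shipping BV (R1): 6% × 22% × 23% = 0.3036% of Ashford Group plc.
Chain via Orion Ventures LLC → Beacon Pharma AG (R1): 76% × 46% × 11% = 3.8456% of Ashford Group plc.
Aggregating (R2): 0.3036% + 3.8456% = 4.1492%.
4.1492% does not exceed the 20% threshold, so Sven is not a related party to Ashford Group plc.

No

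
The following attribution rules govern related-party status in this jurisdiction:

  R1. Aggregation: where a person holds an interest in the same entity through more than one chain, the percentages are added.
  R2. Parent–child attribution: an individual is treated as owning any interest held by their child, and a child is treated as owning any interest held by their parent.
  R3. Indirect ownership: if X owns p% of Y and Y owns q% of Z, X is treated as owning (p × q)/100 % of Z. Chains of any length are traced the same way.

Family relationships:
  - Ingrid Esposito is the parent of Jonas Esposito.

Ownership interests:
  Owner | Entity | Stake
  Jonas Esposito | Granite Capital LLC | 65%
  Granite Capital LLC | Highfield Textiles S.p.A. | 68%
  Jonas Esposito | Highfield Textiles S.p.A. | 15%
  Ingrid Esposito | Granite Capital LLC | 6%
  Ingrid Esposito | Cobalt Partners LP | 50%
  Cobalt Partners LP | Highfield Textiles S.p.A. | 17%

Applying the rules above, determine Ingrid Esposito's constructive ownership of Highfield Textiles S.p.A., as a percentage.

71.78%

By parent–child attribution (R2), Ingrid Esposito is treated as also owning Jonas Esposito's interest in Granite Capital LLC, giving 6% + 65% = 71%.
By parent–child attribution (R2), Ingrid Esposito is treated as owning Jonas Esposito's 15% interest in Highfield Textiles S.p.A.
Chain via Cobalt Partners LP (R3): 50% × 17% = 8.5% of Highfield Textiles S.p.A.
Chain via Granite Capital LLC (R3): 71% × 68% = 48.28% of Highfield Textiles S.p.A.
Direct interest in Highfield Textiles S.p.A: 15%.
Aggregating (R1): 8.5% + 48.28% + 15% = 71.78%.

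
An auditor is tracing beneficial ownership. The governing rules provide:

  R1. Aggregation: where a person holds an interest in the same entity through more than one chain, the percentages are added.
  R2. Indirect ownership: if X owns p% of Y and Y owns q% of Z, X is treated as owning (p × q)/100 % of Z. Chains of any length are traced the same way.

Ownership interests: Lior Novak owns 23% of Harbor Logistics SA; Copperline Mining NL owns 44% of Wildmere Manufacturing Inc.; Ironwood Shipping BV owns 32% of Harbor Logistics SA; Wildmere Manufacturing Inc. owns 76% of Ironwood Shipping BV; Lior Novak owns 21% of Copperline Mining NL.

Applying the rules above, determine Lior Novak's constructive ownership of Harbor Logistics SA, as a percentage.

Chain via Copperline Mining NL → Wildmere Manufacturing Inc. → Ironwood Shipping BV (R2): 21% × 44% × 76% × 32% = 2.247168% of Harbor Logistics SA.
Direct interest in Harbor Logistics SA: 23%.
Aggregating (R1): 2.247168% + 23% = 25.247168%.

25.247168%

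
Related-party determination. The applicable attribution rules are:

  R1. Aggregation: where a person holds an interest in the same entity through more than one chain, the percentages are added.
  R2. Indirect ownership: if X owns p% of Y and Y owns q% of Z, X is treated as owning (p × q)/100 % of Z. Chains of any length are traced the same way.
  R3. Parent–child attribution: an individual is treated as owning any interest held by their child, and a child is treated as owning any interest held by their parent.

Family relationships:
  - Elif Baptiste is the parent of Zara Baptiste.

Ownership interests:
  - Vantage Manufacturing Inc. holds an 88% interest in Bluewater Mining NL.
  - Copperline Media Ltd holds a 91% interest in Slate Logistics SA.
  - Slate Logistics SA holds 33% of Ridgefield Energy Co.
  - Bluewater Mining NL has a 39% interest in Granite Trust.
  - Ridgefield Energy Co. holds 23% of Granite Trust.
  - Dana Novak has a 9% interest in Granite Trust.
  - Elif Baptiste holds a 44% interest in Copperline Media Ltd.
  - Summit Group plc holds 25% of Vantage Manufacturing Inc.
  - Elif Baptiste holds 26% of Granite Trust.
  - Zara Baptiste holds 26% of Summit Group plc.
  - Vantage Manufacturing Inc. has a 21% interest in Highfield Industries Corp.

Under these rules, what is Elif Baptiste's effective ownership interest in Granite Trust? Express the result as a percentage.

By parent–child attribution (R3), Elif Baptiste is treated as owning Zara Baptiste's 26% interest in Summit Group plc.
Chain via Copperline Media Ltd → Slate Logistics SA → Ridgefield Energy Co. (R2): 44% × 91% × 33% × 23% = 3.039036% of Granite Trust.
Direct interest in Granite Trust: 26%.
Chain via Summit Group plc → Vantage Manufacturing Inc. → Bluewater Mining NL (R2): 26% × 25% × 88% × 39% = 2.2308% of Granite Trust.
Aggregating (R1): 3.039036% + 26% + 2.2308% = 31.269836%.

31.269836%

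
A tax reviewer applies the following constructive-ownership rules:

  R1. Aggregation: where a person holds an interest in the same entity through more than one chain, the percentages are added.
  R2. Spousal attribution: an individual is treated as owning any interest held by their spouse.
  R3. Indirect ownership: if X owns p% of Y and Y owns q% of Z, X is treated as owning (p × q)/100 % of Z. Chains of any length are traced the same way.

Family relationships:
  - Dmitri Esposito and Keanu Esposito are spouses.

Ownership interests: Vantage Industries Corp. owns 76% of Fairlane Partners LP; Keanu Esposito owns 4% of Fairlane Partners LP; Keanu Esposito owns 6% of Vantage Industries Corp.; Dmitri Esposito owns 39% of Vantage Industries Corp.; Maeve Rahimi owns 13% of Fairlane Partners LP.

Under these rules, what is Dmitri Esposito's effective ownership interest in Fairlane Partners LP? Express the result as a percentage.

By spousal attribution (R2), Dmitri Esposito is treated as also owning Keanu Esposito's interest in Vantage Industries Corp, giving 39% + 6% = 45%.
By spousal attribution (R2), Dmitri Esposito is treated as owning Keanu Esposito's 4% interest in Fairlane Partners LP.
Chain via Vantage Industries Corp. (R3): 45% × 76% = 34.2% of Fairlane Partners LP.
Direct interest in Fairlane Partners LP: 4%.
Aggregating (R1): 34.2% + 4% = 38.2%.

38.2%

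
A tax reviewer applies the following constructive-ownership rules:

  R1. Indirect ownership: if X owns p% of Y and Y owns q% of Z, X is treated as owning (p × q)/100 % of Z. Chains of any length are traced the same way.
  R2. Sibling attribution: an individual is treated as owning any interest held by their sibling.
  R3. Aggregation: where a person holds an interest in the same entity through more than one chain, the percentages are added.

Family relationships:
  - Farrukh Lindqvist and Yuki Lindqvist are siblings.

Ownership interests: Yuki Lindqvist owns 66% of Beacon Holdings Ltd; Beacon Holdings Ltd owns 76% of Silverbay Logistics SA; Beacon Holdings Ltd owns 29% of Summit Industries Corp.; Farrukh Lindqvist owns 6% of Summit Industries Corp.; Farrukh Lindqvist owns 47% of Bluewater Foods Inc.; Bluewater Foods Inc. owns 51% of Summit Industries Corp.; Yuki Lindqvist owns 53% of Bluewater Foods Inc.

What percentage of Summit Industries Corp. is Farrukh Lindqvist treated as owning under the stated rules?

By sibling attribution (R2), Farrukh Lindqvist is treated as also owning Yuki Lindqvist's interest in Bluewater Foods Inc, giving 47% + 53% = 100%.
By sibling attribution (R2), Farrukh Lindqvist is treated as owning Yuki Lindqvist's 66% interest in Beacon Holdings Ltd.
Chain via Bluewater Foods Inc. (R1): 100% × 51% = 51% of Summit Industries Corp.
Direct interest in Summit Industries Corp: 6%.
Chain via Beacon Holdings Ltd (R1): 66% × 29% = 19.14% of Summit Industries Corp.
Aggregating (R3): 51% + 6% + 19.14% = 76.14%.

76.14%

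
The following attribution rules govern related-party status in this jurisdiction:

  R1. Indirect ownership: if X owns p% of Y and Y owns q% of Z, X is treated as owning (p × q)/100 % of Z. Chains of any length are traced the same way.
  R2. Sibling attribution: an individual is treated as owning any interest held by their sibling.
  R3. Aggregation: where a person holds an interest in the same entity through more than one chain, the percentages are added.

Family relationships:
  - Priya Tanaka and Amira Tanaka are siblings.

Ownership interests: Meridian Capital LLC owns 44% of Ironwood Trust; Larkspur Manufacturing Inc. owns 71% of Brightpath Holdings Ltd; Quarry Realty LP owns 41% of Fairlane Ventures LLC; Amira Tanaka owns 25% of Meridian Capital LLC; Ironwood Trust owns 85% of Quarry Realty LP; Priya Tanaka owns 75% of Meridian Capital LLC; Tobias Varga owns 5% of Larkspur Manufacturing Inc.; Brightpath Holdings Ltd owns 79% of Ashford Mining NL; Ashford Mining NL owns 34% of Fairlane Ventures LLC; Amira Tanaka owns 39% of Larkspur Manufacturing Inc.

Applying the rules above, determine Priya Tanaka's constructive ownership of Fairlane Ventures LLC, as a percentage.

22.771534%

By sibling attribution (R2), Priya Tanaka is treated as also owning Amira Tanaka's interest in Meridian Capital LLC, giving 75% + 25% = 100%.
By sibling attribution (R2), Priya Tanaka is treated as owning Amira Tanaka's 39% interest in Larkspur Manufacturing Inc.
Chain via Meridian Capital LLC → Ironwood Trust → Quarry Realty LP (R1): 100% × 44% × 85% × 41% = 15.334% of Fairlane Ventures LLC.
Chain via Larkspur Manufacturing Inc. → Brightpath Holdings Ltd → Ashford Mining NL (R1): 39% × 71% × 79% × 34% = 7.437534% of Fairlane Ventures LLC.
Aggregating (R3): 15.334% + 7.437534% = 22.771534%.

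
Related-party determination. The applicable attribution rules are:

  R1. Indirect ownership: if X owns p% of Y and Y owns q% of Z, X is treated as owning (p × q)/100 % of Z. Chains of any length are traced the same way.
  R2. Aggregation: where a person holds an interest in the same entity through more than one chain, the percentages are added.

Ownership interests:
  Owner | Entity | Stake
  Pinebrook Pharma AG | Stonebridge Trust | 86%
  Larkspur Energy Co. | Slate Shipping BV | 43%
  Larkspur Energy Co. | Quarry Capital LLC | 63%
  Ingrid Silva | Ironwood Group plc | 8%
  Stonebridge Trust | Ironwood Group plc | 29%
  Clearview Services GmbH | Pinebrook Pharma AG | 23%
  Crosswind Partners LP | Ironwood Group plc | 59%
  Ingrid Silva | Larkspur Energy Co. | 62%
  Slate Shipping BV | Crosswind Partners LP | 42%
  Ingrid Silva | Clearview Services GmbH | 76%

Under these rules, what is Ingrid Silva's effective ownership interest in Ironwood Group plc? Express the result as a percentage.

Chain via Clearview Services GmbH → Pinebrook Pharma AG → Stonebridge Trust (R1): 76% × 23% × 86% × 29% = 4.359512% of Ironwood Group plc.
Chain via Larkspur Energy Co. → Slate Shipping BV → Crosswind Partners LP (R1): 62% × 43% × 42% × 59% = 6.606348% of Ironwood Group plc.
Direct interest in Ironwood Group plc: 8%.
Aggregating (R2): 4.359512% + 6.606348% + 8% = 18.96586%.

18.96586%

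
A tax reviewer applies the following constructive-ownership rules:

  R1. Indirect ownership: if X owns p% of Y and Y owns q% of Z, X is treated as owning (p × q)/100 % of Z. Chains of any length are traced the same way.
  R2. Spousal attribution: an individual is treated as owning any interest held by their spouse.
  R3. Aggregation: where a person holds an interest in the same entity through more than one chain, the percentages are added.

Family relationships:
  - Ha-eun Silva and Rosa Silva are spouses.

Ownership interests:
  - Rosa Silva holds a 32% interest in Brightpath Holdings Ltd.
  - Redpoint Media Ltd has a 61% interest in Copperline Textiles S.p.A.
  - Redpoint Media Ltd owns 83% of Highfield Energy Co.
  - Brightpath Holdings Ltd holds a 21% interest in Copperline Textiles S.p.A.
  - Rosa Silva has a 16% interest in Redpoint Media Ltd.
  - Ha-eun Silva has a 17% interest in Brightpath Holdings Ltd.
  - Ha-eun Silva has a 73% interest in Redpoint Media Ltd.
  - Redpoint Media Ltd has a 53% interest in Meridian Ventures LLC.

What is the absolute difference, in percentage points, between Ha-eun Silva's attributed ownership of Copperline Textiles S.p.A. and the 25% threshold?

By spousal attribution (R2), Ha-eun Silva is treated as also owning Rosa Silva's interest in Brightpath Holdings Ltd, giving 17% + 32% = 49%.
By spousal attribution (R2), Ha-eun Silva is treated as also owning Rosa Silva's interest in Redpoint Media Ltd, giving 73% + 16% = 89%.
Chain via Brightpath Holdings Ltd (R1): 49% × 21% = 10.29% of Copperline Textiles S.p.A.
Chain via Redpoint Media Ltd (R1): 89% × 61% = 54.29% of Copperline Textiles S.p.A.
Aggregating (R3): 10.29% + 54.29% = 64.58%.
64.58% exceeds the 25% threshold by 39.58 percentage points.

39.58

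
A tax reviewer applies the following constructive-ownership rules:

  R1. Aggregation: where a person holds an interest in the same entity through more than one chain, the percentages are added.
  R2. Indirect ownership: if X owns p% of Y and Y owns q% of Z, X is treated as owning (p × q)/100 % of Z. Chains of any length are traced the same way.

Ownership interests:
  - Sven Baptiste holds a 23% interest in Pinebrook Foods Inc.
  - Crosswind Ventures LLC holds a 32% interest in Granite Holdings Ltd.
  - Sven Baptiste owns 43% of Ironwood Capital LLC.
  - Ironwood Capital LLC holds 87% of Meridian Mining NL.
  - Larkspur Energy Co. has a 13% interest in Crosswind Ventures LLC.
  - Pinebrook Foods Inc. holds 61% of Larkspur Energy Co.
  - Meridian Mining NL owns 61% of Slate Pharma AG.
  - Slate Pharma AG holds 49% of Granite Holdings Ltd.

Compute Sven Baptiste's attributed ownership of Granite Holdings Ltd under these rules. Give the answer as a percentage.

11.765497%

Chain via Ironwood Capital LLC → Meridian Mining NL → Slate Pharma AG (R2): 43% × 87% × 61% × 49% = 11.181849% of Granite Holdings Ltd.
Chain via Pinebrook Foods Inc. → Larkspur Energy Co. → Crosswind Ventures LLC (R2): 23% × 61% × 13% × 32% = 0.583648% of Granite Holdings Ltd.
Aggregating (R1): 11.181849% + 0.583648% = 11.765497%.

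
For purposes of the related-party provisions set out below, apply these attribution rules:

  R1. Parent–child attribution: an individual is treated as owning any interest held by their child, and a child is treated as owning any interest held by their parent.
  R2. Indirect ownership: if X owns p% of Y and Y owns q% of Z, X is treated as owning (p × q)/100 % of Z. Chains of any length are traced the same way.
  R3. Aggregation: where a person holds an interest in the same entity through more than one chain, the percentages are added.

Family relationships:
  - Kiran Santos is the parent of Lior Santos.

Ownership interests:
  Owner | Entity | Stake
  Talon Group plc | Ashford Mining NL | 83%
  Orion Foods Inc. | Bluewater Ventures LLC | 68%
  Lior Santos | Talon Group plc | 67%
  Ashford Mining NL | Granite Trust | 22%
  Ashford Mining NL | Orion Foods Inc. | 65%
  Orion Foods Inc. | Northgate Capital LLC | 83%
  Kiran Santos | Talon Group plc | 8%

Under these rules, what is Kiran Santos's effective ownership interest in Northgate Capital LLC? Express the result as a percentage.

By parent–child attribution (R1), Kiran Santos is treated as also owning Lior Santos's interest in Talon Group plc, giving 8% + 67% = 75%.
Chain via Talon Group plc → Ashford Mining NL → Orion Foods Inc. (R2): 75% × 83% × 65% × 83% = 33.583875% of Northgate Capital LLC.

33.583875%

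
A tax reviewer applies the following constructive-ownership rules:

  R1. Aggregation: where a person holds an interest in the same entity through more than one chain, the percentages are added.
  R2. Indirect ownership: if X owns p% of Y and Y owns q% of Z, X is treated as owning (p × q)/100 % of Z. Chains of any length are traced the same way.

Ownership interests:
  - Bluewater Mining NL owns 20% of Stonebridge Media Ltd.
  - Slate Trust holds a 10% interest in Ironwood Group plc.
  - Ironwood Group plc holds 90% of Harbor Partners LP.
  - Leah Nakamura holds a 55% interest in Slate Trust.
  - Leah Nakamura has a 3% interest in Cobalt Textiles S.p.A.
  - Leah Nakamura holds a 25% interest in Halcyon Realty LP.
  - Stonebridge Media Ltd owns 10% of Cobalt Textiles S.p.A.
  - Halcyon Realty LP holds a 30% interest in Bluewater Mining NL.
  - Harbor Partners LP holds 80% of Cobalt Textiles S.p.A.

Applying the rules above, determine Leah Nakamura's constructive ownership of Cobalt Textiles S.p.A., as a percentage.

Chain via Slate Trust → Ironwood Group plc → Harbor Partners LP (R2): 55% × 10% × 90% × 80% = 3.96% of Cobalt Textiles S.p.A.
Chain via Halcyon Realty LP → Bluewater Mining NL → Stonebridge Media Ltd (R2): 25% × 30% × 20% × 10% = 0.15% of Cobalt Textiles S.p.A.
Direct interest in Cobalt Textiles S.p.A: 3%.
Aggregating (R1): 3.96% + 0.15% + 3% = 7.11%.

7.11%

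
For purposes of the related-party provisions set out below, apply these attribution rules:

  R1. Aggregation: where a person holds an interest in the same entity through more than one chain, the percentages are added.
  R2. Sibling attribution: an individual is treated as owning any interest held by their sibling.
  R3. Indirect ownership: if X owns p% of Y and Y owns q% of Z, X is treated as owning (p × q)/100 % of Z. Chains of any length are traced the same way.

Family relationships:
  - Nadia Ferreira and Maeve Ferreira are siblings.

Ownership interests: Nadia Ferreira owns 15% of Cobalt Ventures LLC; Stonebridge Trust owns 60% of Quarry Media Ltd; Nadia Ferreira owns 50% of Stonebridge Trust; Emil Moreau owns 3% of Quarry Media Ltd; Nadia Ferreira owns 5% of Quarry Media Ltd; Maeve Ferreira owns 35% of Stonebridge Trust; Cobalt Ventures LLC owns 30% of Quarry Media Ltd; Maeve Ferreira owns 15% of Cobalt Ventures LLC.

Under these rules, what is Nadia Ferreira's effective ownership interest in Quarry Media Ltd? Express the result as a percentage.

By sibling attribution (R2), Nadia Ferreira is treated as also owning Maeve Ferreira's interest in Stonebridge Trust, giving 50% + 35% = 85%.
By sibling attribution (R2), Nadia Ferreira is treated as also owning Maeve Ferreira's interest in Cobalt Ventures LLC, giving 15% + 15% = 30%.
Chain via Stonebridge Trust (R3): 85% × 60% = 51% of Quarry Media Ltd.
Chain via Cobalt Ventures LLC (R3): 30% × 30% = 9% of Quarry Media Ltd.
Direct interest in Quarry Media Ltd: 5%.
Aggregating (R1): 51% + 9% + 5% = 65%.

65%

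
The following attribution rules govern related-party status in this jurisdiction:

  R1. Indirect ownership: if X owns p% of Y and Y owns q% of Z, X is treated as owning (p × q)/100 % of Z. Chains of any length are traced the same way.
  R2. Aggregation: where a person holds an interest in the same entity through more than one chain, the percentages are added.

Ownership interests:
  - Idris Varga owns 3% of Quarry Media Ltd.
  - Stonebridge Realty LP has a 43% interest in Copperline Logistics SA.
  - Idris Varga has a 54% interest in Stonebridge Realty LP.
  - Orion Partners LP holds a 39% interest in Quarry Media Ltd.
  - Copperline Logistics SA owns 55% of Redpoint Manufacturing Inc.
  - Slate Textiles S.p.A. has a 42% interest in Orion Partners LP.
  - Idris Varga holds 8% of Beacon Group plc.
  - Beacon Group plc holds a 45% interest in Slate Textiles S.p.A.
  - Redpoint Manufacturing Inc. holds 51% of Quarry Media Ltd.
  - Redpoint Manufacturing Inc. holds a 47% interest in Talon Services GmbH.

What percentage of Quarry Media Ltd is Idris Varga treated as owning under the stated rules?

10.10289%

Chain via Stonebridge Realty LP → Copperline Logistics SA → Redpoint Manufacturing Inc. (R1): 54% × 43% × 55% × 51% = 6.51321% of Quarry Media Ltd.
Chain via Beacon Group plc → Slate Textiles S.p.A. → Orion Partners LP (R1): 8% × 45% × 42% × 39% = 0.58968% of Quarry Media Ltd.
Direct interest in Quarry Media Ltd: 3%.
Aggregating (R2): 6.51321% + 0.58968% + 3% = 10.10289%.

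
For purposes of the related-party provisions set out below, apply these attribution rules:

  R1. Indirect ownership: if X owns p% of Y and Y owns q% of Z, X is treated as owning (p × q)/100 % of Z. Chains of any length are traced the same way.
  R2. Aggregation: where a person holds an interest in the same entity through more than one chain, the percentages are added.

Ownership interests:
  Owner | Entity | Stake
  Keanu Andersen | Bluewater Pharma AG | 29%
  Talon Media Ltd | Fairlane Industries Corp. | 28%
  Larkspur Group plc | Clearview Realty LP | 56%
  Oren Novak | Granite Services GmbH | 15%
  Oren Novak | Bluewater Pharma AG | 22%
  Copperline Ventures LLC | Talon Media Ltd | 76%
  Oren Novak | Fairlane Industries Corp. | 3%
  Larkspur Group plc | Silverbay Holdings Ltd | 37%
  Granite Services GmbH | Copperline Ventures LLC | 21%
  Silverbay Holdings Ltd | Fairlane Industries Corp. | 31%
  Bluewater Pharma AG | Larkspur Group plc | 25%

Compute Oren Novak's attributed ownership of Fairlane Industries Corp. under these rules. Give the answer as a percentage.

4.30117%

Chain via Granite Services GmbH → Copperline Ventures LLC → Talon Media Ltd (R1): 15% × 21% × 76% × 28% = 0.67032% of Fairlane Industries Corp.
Chain via Bluewater Pharma AG → Larkspur Group plc → Silverbay Holdings Ltd (R1): 22% × 25% × 37% × 31% = 0.63085% of Fairlane Industries Corp.
Direct interest in Fairlane Industries Corp: 3%.
Aggregating (R2): 0.67032% + 0.63085% + 3% = 4.30117%.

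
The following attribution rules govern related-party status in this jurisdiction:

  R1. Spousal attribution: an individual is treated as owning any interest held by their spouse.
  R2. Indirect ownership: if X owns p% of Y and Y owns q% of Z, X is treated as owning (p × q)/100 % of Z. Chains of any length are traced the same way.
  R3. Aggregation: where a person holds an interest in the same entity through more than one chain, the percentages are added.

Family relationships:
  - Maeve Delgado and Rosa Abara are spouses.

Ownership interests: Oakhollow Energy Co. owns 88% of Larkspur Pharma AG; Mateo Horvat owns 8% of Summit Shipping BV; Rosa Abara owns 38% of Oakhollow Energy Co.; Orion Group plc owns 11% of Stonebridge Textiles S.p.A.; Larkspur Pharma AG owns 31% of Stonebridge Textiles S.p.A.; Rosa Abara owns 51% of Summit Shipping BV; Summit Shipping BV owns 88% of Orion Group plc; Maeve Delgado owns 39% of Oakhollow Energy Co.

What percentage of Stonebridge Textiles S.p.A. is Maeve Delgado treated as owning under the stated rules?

25.9424%

By spousal attribution (R1), Maeve Delgado is treated as also owning Rosa Abara's interest in Oakhollow Energy Co, giving 39% + 38% = 77%.
By spousal attribution (R1), Maeve Delgado is treated as owning Rosa Abara's 51% interest in Summit Shipping BV.
Chain via Oakhollow Energy Co. → Larkspur Pharma AG (R2): 77% × 88% × 31% = 21.0056% of Stonebridge Textiles S.p.A.
Chain via Summit Shipping BV → Orion Group plc (R2): 51% × 88% × 11% = 4.9368% of Stonebridge Textiles S.p.A.
Aggregating (R3): 21.0056% + 4.9368% = 25.9424%.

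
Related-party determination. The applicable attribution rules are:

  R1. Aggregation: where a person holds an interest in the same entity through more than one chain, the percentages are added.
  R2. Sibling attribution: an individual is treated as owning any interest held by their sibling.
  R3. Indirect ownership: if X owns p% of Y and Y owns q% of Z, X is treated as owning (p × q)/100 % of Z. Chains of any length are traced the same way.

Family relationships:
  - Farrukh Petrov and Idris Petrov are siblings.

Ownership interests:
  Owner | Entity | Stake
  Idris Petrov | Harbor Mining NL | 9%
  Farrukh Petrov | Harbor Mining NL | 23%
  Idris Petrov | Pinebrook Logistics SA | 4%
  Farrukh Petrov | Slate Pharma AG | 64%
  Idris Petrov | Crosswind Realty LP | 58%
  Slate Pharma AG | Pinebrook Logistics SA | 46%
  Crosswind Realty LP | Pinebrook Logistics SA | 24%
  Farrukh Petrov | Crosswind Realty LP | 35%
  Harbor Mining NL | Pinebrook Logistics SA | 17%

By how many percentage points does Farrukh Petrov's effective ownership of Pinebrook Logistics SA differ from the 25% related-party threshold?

By sibling attribution (R2), Farrukh Petrov is treated as also owning Idris Petrov's interest in Crosswind Realty LP, giving 35% + 58% = 93%.
By sibling attribution (R2), Farrukh Petrov is treated as also owning Idris Petrov's interest in Harbor Mining NL, giving 23% + 9% = 32%.
By sibling attribution (R2), Farrukh Petrov is treated as owning Idris Petrov's 4% interest in Pinebrook Logistics SA.
Chain via Crosswind Realty LP (R3): 93% × 24% = 22.32% of Pinebrook Logistics SA.
Chain via Slate Pharma AG (R3): 64% × 46% = 29.44% of Pinebrook Logistics SA.
Chain via Harbor Mining NL (R3): 32% × 17% = 5.44% of Pinebrook Logistics SA.
Direct interest in Pinebrook Logistics SA: 4%.
Aggregating (R1): 22.32% + 29.44% + 5.44% + 4% = 61.2%.
61.2% exceeds the 25% threshold by 36.2 percentage points.

36.2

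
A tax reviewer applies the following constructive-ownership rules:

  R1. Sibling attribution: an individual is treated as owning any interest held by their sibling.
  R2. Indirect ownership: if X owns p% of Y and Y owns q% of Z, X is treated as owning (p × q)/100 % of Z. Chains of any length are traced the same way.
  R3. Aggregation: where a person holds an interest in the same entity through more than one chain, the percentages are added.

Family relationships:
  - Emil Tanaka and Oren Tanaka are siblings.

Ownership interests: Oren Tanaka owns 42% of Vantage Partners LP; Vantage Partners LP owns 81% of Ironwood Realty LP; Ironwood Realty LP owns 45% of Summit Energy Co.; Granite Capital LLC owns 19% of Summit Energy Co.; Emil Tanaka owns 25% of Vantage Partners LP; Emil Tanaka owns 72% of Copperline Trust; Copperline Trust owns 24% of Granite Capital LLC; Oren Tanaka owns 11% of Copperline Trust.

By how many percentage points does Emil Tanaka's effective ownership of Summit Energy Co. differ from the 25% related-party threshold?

By sibling attribution (R1), Emil Tanaka is treated as also owning Oren Tanaka's interest in Vantage Partners LP, giving 25% + 42% = 67%.
By sibling attribution (R1), Emil Tanaka is treated as also owning Oren Tanaka's interest in Copperline Trust, giving 72% + 11% = 83%.
Chain via Vantage Partners LP → Ironwood Realty LP (R2): 67% × 81% × 45% = 24.4215% of Summit Energy Co.
Chain via Copperline Trust → Granite Capital LLC (R2): 83% × 24% × 19% = 3.7848% of Summit Energy Co.
Aggregating (R3): 24.4215% + 3.7848% = 28.2063%.
28.2063% exceeds the 25% threshold by 3.2063 percentage points.

3.2063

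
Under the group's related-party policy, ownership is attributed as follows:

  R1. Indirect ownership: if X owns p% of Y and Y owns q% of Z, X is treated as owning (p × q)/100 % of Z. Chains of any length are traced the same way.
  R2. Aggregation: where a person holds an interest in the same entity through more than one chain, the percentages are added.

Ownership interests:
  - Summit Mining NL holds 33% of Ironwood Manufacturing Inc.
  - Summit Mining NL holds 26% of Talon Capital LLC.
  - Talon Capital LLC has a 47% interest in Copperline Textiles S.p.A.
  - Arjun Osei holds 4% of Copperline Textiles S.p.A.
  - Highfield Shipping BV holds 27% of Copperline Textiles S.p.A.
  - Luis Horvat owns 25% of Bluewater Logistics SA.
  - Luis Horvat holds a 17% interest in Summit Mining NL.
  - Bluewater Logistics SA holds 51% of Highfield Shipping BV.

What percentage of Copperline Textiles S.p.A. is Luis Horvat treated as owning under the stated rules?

5.5199%

Chain via Bluewater Logistics SA → Highfield Shipping BV (R1): 25% × 51% × 27% = 3.4425% of Copperline Textiles S.p.A.
Chain via Summit Mining NL → Talon Capital LLC (R1): 17% × 26% × 47% = 2.0774% of Copperline Textiles S.p.A.
Aggregating (R2): 3.4425% + 2.0774% = 5.5199%.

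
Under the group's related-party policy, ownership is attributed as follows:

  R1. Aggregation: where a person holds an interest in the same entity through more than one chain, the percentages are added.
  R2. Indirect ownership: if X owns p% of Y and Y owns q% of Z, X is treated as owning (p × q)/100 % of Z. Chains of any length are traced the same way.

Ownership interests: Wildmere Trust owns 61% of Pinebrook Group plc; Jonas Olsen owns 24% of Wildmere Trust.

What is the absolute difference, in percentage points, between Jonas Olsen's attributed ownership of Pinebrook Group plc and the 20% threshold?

Chain via Wildmere Trust (R2): 24% × 61% = 14.64% of Pinebrook Group plc.
14.64% falls short of the 20% threshold by 5.36 percentage points.

5.36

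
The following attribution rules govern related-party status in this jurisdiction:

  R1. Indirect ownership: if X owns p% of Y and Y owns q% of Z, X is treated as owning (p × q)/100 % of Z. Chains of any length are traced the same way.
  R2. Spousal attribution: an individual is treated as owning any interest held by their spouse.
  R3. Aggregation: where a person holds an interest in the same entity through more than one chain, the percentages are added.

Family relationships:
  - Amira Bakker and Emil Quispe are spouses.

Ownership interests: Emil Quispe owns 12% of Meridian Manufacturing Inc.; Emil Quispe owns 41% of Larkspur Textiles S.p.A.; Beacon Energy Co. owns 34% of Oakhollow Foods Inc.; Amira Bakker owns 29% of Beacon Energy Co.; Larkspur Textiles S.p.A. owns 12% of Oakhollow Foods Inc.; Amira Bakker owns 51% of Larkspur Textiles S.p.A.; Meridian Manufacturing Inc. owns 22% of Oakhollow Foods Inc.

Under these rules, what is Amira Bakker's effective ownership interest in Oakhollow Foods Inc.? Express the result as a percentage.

By spousal attribution (R2), Amira Bakker is treated as also owning Emil Quispe's interest in Larkspur Textiles S.p.A, giving 51% + 41% = 92%.
By spousal attribution (R2), Amira Bakker is treated as owning Emil Quispe's 12% interest in Meridian Manufacturing Inc.
Chain via Larkspur Textiles S.p.A. (R1): 92% × 12% = 11.04% of Oakhollow Foods Inc.
Chain via Beacon Energy Co. (R1): 29% × 34% = 9.86% of Oakhollow Foods Inc.
Chain via Meridian Manufacturing Inc. (R1): 12% × 22% = 2.64% of Oakhollow Foods Inc.
Aggregating (R3): 11.04% + 9.86% + 2.64% = 23.54%.

23.54%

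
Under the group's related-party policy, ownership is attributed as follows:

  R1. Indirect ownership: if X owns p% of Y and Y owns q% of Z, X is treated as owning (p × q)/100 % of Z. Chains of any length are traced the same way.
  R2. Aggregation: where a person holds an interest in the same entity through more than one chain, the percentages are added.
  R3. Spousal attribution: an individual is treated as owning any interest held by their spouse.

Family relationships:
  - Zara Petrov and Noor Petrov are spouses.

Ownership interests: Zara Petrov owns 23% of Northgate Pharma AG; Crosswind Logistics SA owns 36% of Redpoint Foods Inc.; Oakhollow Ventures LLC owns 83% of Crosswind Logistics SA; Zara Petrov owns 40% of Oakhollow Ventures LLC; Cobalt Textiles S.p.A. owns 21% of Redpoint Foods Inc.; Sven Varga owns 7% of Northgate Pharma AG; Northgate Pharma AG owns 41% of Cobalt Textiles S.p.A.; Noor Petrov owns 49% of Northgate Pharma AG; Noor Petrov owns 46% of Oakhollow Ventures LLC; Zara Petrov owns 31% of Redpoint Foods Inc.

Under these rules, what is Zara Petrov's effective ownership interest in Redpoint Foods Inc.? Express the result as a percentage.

By spousal attribution (R3), Zara Petrov is treated as also owning Noor Petrov's interest in Northgate Pharma AG, giving 23% + 49% = 72%.
By spousal attribution (R3), Zara Petrov is treated as also owning Noor Petrov's interest in Oakhollow Ventures LLC, giving 40% + 46% = 86%.
Chain via Northgate Pharma AG → Cobalt Textiles S.p.A. (R1): 72% × 41% × 21% = 6.1992% of Redpoint Foods Inc.
Chain via Oakhollow Ventures LLC → Crosswind Logistics SA (R1): 86% × 83% × 36% = 25.6968% of Redpoint Foods Inc.
Direct interest in Redpoint Foods Inc: 31%.
Aggregating (R2): 6.1992% + 25.6968% + 31% = 62.896%.

62.896%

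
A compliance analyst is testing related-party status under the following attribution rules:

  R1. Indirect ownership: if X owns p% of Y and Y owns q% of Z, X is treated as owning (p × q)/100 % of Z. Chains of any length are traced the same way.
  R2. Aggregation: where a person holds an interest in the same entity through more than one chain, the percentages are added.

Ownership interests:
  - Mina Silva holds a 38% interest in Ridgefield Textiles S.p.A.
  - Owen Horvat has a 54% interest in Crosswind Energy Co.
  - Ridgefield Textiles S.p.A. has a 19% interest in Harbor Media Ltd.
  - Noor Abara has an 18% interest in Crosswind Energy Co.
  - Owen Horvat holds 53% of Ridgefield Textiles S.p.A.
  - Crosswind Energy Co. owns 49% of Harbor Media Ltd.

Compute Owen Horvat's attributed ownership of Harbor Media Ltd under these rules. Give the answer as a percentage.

36.53%

Chain via Ridgefield Textiles S.p.A. (R1): 53% × 19% = 10.07% of Harbor Media Ltd.
Chain via Crosswind Energy Co. (R1): 54% × 49% = 26.46% of Harbor Media Ltd.
Aggregating (R2): 10.07% + 26.46% = 36.53%.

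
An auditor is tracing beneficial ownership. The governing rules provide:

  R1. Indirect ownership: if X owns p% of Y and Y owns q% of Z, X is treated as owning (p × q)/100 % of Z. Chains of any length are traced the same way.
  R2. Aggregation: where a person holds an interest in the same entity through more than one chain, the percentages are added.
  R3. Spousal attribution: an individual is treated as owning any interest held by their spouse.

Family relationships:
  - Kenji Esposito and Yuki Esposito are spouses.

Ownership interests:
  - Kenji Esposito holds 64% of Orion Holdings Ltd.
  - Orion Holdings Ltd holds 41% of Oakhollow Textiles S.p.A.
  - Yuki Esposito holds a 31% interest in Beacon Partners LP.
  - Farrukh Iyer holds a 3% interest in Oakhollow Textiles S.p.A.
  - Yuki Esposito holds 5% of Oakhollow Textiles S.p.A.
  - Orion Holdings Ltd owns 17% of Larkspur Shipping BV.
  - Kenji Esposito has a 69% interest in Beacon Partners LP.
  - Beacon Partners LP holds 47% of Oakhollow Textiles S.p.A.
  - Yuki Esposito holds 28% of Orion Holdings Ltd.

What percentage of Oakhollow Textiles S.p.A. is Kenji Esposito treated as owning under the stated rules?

By spousal attribution (R3), Kenji Esposito is treated as also owning Yuki Esposito's interest in Orion Holdings Ltd, giving 64% + 28% = 92%.
By spousal attribution (R3), Kenji Esposito is treated as also owning Yuki Esposito's interest in Beacon Partners LP, giving 69% + 31% = 100%.
By spousal attribution (R3), Kenji Esposito is treated as owning Yuki Esposito's 5% interest in Oakhollow Textiles S.p.A.
Chain via Orion Holdings Ltd (R1): 92% × 41% = 37.72% of Oakhollow Textiles S.p.A.
Chain via Beacon Partners LP (R1): 100% × 47% = 47% of Oakhollow Textiles S.p.A.
Direct interest in Oakhollow Textiles S.p.A: 5%.
Aggregating (R2): 37.72% + 47% + 5% = 89.72%.

89.72%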